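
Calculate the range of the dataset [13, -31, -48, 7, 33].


Maximum value: 33
Minimum value: -48
Range = 33 - (-48) = 81
Final answer: 81


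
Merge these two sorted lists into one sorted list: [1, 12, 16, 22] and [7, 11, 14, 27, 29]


List A: [1, 12, 16, 22]
List B: [7, 11, 14, 27, 29]
Repeatedly compare the front elements and take the smaller:
  1 vs 7 -> take 1
  12 vs 7 -> take 7
  12 vs 11 -> take 11
  12 vs 14 -> take 12
  16 vs 14 -> take 14
  16 vs 27 -> take 16
  22 vs 27 -> take 22
  A is exhausted; append the rest of B: [27, 29]
Final answer: [1, 7, 11, 12, 14, 16, 22, 27, 29]


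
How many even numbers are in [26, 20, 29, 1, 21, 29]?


Check each element:
  26 is even
  20 is even
  29 is odd
  1 is odd
  21 is odd
  29 is odd
Evens: [26, 20]
Count of evens = 2
Final answer: 2


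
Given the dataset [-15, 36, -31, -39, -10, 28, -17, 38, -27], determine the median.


First, sort the list: [-39, -31, -27, -17, -15, -10, 28, 36, 38]
The list has 9 elements (odd count).
The middle index is 4 (0-based), and the element there is -15.
Final answer: -15


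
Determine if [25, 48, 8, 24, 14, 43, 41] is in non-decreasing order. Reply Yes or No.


Check consecutive pairs:
  25 <= 48? True
  48 <= 8? False
  8 <= 24? True
  24 <= 14? False
  14 <= 43? True
  43 <= 41? False
3 consecutive pair(s) are out of order, so the list is not sorted.
Final answer: No


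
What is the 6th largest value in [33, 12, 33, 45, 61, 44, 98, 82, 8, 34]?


Sort descending: [98, 82, 61, 45, 44, 34, 33, 33, 12, 8]
The 6th element (1-indexed) is at index 5.
Value = 34
Final answer: 34


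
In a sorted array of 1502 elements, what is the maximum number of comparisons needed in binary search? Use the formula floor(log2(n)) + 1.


Binary search halves the search space each step.
Maximum comparisons = floor(log2(1502)) + 1
log2(1502) = 10.5527
floor(log2(1502)) = 10, so 10 + 1 = 11
Final answer: 11


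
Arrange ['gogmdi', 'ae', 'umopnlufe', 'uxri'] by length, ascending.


Compute lengths:
  'gogmdi' has length 6
  'ae' has length 2
  'umopnlufe' has length 9
  'uxri' has length 4
Lengths in increasing order: 2 < 4 < 6 < 9
Listing the words in that order gives the answer.
Final answer: ['ae', 'uxri', 'gogmdi', 'umopnlufe']


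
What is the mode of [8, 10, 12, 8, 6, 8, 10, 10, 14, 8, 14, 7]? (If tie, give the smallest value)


Count the frequency of each value:
  6 appears 1 time(s)
  7 appears 1 time(s)
  8 appears 4 time(s)
  10 appears 3 time(s)
  12 appears 1 time(s)
  14 appears 2 time(s)
Maximum frequency is 4.
Only 8 reaches that frequency, so it is the mode.
Final answer: 8


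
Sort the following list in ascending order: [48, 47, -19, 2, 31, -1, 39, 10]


Original list: [48, 47, -19, 2, 31, -1, 39, 10]
Repeatedly take the smallest remaining element:
  Remaining [48, 47, -19, 2, 31, -1, 39, 10] -> smallest is -19
  Remaining [48, 47, 2, 31, -1, 39, 10] -> smallest is -1
  Remaining [48, 47, 2, 31, 39, 10] -> smallest is 2
  Remaining [48, 47, 31, 39, 10] -> smallest is 10
  Remaining [48, 47, 31, 39] -> smallest is 31
  Remaining [48, 47, 39] -> smallest is 39
  Remaining [48, 47] -> smallest is 47
  Remaining [48] -> smallest is 48
Collecting the picks in order gives the sorted list.
Final answer: [-19, -1, 2, 10, 31, 39, 47, 48]


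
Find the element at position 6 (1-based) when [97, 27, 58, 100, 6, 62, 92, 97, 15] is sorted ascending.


Sort ascending: [6, 15, 27, 58, 62, 92, 97, 97, 100]
The 6th element (1-indexed) is at index 5.
Value = 92
Final answer: 92


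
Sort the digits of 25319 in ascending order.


The number 25319 has digits: 2, 5, 3, 1, 9
Sorted: 1, 2, 3, 5, 9
Joining the sorted digits gives the result.
Final answer: 12359


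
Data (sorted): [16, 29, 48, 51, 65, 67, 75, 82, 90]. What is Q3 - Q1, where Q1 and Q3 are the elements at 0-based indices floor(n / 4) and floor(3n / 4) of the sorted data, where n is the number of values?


The data has n = 9 elements.
Q1 index = floor(9 / 4) = floor(2.25) = 2; Q3 index = floor(3 * 9 / 4) = floor(6.75) = 6
Q1 = element at index 2 = 48
Q3 = element at index 6 = 75
IQR = 75 - 48 = 27
Final answer: 27


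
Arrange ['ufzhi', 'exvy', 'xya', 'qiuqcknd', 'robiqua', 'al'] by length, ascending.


Compute lengths:
  'ufzhi' has length 5
  'exvy' has length 4
  'xya' has length 3
  'qiuqcknd' has length 8
  'robiqua' has length 7
  'al' has length 2
Lengths in increasing order: 2 < 3 < 4 < 5 < 7 < 8
Listing the words in that order gives the answer.
Final answer: ['al', 'xya', 'exvy', 'ufzhi', 'robiqua', 'qiuqcknd']


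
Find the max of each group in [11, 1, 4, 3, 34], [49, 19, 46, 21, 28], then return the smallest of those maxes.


Find max of each group:
  Group 1: [11, 1, 4, 3, 34] -> max = 34
  Group 2: [49, 19, 46, 21, 28] -> max = 49
Maxes: [34, 49]
Minimum of maxes = 34
Final answer: 34


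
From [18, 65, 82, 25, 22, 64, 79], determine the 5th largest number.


Sort descending: [82, 79, 65, 64, 25, 22, 18]
The 5th element (1-indexed) is at index 4.
Value = 25
Final answer: 25


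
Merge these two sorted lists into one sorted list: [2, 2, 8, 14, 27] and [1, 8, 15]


List A: [2, 2, 8, 14, 27]
List B: [1, 8, 15]
Repeatedly compare the front elements and take the smaller:
  2 vs 1 -> take 1
  2 vs 8 -> take 2
  2 vs 8 -> take 2
  8 vs 8 -> take 8
  14 vs 8 -> take 8
  14 vs 15 -> take 14
  27 vs 15 -> take 15
  B is exhausted; append the rest of A: [27]
Final answer: [1, 2, 2, 8, 8, 14, 15, 27]


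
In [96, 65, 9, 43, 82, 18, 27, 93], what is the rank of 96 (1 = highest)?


Sort descending: [96, 93, 82, 65, 43, 27, 18, 9]
Find 96 in the sorted list.
96 is at position 1.
Final answer: 1


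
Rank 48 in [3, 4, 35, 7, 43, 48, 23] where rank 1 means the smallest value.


Sort ascending: [3, 4, 7, 23, 35, 43, 48]
Find 48 in the sorted list.
48 is at position 7 (1-indexed).
Final answer: 7


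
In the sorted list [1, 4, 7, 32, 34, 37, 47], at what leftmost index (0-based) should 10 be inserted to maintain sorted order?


List is sorted: [1, 4, 7, 32, 34, 37, 47]
We need the leftmost position where 10 can be inserted, i.e. the first index whose element is >= 10 (or the end of the list if none is).
Binary search with low=0, high=7 (0-based indices):
  low=0, high=7, mid=3: a[3]=32 >= 10, so high = 3
  low=0, high=3, mid=1: a[1]=4 < 10, so low = 2
  low=2, high=3, mid=2: a[2]=7 < 10, so low = 3
Now low = high = 3, so the insertion index is 3.
Final answer: 3


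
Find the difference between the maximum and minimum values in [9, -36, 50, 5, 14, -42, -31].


Maximum value: 50
Minimum value: -42
Range = 50 - (-42) = 92
Final answer: 92


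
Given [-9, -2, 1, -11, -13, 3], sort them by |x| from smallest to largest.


Compute absolute values:
  |-9| = 9
  |-2| = 2
  |1| = 1
  |-11| = 11
  |-13| = 13
  |3| = 3
Absolute values in increasing order: 1 < 2 < 3 < 9 < 11 < 13
Listing the original numbers in that order gives the answer.
Final answer: [1, -2, 3, -9, -11, -13]


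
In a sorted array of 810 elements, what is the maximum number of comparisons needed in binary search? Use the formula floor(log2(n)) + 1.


Binary search halves the search space each step.
Maximum comparisons = floor(log2(810)) + 1
log2(810) = 9.6618
floor(log2(810)) = 9, so 9 + 1 = 10
Final answer: 10


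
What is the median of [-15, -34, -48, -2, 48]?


First, sort the list: [-48, -34, -15, -2, 48]
The list has 5 elements (odd count).
The middle index is 2 (0-based), and the element there is -15.
Final answer: -15


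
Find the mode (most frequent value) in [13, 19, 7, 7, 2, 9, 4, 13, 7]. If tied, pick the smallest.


Count the frequency of each value:
  2 appears 1 time(s)
  4 appears 1 time(s)
  7 appears 3 time(s)
  9 appears 1 time(s)
  13 appears 2 time(s)
  19 appears 1 time(s)
Maximum frequency is 3.
Only 7 reaches that frequency, so it is the mode.
Final answer: 7


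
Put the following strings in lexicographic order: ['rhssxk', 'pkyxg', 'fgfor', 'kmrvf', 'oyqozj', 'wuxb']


Compare strings character by character (the first differing letter decides):
  'fgfor' < 'kmrvf' since 'f' < 'k' at position 1
  'kmrvf' < 'oyqozj' since 'k' < 'o' at position 1
  'oyqozj' < 'pkyxg' since 'o' < 'p' at position 1
  'pkyxg' < 'rhssxk' since 'p' < 'r' at position 1
  'rhssxk' < 'wuxb' since 'r' < 'w' at position 1
Chaining these comparisons gives the alphabetical order.
Final answer: ['fgfor', 'kmrvf', 'oyqozj', 'pkyxg', 'rhssxk', 'wuxb']


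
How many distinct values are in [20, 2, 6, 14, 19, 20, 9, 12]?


List all unique values:
Distinct values: [2, 6, 9, 12, 14, 19, 20]
Count = 7
Final answer: 7


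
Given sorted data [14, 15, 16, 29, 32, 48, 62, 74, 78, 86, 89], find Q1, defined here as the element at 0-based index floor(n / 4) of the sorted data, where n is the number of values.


The list has n = 11 elements.
Q1 index = floor(11 / 4) = floor(2.75) = 2
Counting from index 0 in the sorted data, the element at index 2 is 16.
Final answer: 16


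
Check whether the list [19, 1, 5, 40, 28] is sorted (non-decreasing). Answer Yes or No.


Check consecutive pairs:
  19 <= 1? False
  1 <= 5? True
  5 <= 40? True
  40 <= 28? False
2 consecutive pair(s) are out of order, so the list is not sorted.
Final answer: No


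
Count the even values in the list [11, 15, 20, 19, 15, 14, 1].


Check each element:
  11 is odd
  15 is odd
  20 is even
  19 is odd
  15 is odd
  14 is even
  1 is odd
Evens: [20, 14]
Count of evens = 2
Final answer: 2


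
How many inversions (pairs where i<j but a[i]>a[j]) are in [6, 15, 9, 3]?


For each element, count the later elements that are smaller than it:
  6 (index 0): smaller elements after it = [3] -> 1
  15 (index 1): smaller elements after it = [9, 3] -> 2
  9 (index 2): smaller elements after it = [3] -> 1
Total inversions = 1 + 2 + 1 = 4
Final answer: 4


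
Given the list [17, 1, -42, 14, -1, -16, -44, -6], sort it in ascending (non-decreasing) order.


Original list: [17, 1, -42, 14, -1, -16, -44, -6]
Repeatedly take the smallest remaining element:
  Remaining [17, 1, -42, 14, -1, -16, -44, -6] -> smallest is -44
  Remaining [17, 1, -42, 14, -1, -16, -6] -> smallest is -42
  Remaining [17, 1, 14, -1, -16, -6] -> smallest is -16
  Remaining [17, 1, 14, -1, -6] -> smallest is -6
  Remaining [17, 1, 14, -1] -> smallest is -1
  Remaining [17, 1, 14] -> smallest is 1
  Remaining [17, 14] -> smallest is 14
  Remaining [17] -> smallest is 17
Collecting the picks in order gives the sorted list.
Final answer: [-44, -42, -16, -6, -1, 1, 14, 17]


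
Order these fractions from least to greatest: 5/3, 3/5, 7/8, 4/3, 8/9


Convert to decimal for comparison:
  5/3 = 1.6667
  3/5 = 0.6
  7/8 = 0.875
  4/3 = 1.3333
  8/9 = 0.8889
Decimals in increasing order: 0.6 < 0.875 < 0.8889 < 1.3333 < 1.6667
Writing each back as its fraction gives the sorted order.
Final answer: 3/5, 7/8, 8/9, 4/3, 5/3


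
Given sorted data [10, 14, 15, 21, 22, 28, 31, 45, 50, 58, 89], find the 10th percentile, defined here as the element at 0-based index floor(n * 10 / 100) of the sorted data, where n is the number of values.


The dataset has n = 11 elements.
Index = floor(11 * 10 / 100) = floor(110 / 100) = floor(1.1) = 1
Counting from index 0 in the sorted data, the element at index 1 is 14.
Final answer: 14


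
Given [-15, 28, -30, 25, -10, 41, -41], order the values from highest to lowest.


Original list: [-15, 28, -30, 25, -10, 41, -41]
Repeatedly take the largest remaining element:
  Remaining [-15, 28, -30, 25, -10, 41, -41] -> largest is 41
  Remaining [-15, 28, -30, 25, -10, -41] -> largest is 28
  Remaining [-15, -30, 25, -10, -41] -> largest is 25
  Remaining [-15, -30, -10, -41] -> largest is -10
  Remaining [-15, -30, -41] -> largest is -15
  Remaining [-30, -41] -> largest is -30
  Remaining [-41] -> largest is -41
Collecting the picks in order gives the descending list.
Final answer: [41, 28, 25, -10, -15, -30, -41]


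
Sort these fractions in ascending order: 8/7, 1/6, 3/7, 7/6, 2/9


Convert to decimal for comparison:
  8/7 = 1.1429
  1/6 = 0.1667
  3/7 = 0.4286
  7/6 = 1.1667
  2/9 = 0.2222
Decimals in increasing order: 0.1667 < 0.2222 < 0.4286 < 1.1429 < 1.1667
Writing each back as its fraction gives the sorted order.
Final answer: 1/6, 2/9, 3/7, 8/7, 7/6


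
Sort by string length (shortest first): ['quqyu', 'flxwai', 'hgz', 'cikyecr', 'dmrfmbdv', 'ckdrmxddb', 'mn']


Compute lengths:
  'quqyu' has length 5
  'flxwai' has length 6
  'hgz' has length 3
  'cikyecr' has length 7
  'dmrfmbdv' has length 8
  'ckdrmxddb' has length 9
  'mn' has length 2
Lengths in increasing order: 2 < 3 < 5 < 6 < 7 < 8 < 9
Listing the words in that order gives the answer.
Final answer: ['mn', 'hgz', 'quqyu', 'flxwai', 'cikyecr', 'dmrfmbdv', 'ckdrmxddb']


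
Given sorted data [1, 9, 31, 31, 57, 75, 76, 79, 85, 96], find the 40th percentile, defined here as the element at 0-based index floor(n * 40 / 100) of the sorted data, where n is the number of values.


The dataset has n = 10 elements.
Index = floor(10 * 40 / 100) = floor(400 / 100) = floor(4) = 4
Counting from index 0 in the sorted data, the element at index 4 is 57.
Final answer: 57


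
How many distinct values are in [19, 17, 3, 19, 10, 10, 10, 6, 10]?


List all unique values:
Distinct values: [3, 6, 10, 17, 19]
Count = 5
Final answer: 5


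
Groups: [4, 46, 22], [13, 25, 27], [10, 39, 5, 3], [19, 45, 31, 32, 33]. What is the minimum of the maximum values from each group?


Find max of each group:
  Group 1: [4, 46, 22] -> max = 46
  Group 2: [13, 25, 27] -> max = 27
  Group 3: [10, 39, 5, 3] -> max = 39
  Group 4: [19, 45, 31, 32, 33] -> max = 45
Maxes: [46, 27, 39, 45]
Minimum of maxes = 27
Final answer: 27


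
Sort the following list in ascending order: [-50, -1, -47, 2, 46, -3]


Original list: [-50, -1, -47, 2, 46, -3]
Repeatedly take the smallest remaining element:
  Remaining [-50, -1, -47, 2, 46, -3] -> smallest is -50
  Remaining [-1, -47, 2, 46, -3] -> smallest is -47
  Remaining [-1, 2, 46, -3] -> smallest is -3
  Remaining [-1, 2, 46] -> smallest is -1
  Remaining [2, 46] -> smallest is 2
  Remaining [46] -> smallest is 46
Collecting the picks in order gives the sorted list.
Final answer: [-50, -47, -3, -1, 2, 46]


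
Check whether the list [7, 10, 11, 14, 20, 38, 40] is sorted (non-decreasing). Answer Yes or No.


Check consecutive pairs:
  7 <= 10? True
  10 <= 11? True
  11 <= 14? True
  14 <= 20? True
  20 <= 38? True
  38 <= 40? True
Every consecutive pair is in order, so the list is non-decreasing.
Final answer: Yes


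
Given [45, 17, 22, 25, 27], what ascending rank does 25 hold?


Sort ascending: [17, 22, 25, 27, 45]
Find 25 in the sorted list.
25 is at position 3 (1-indexed).
Final answer: 3


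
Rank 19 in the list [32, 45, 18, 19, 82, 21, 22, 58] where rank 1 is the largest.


Sort descending: [82, 58, 45, 32, 22, 21, 19, 18]
Find 19 in the sorted list.
19 is at position 7.
Final answer: 7


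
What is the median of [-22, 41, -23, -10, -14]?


First, sort the list: [-23, -22, -14, -10, 41]
The list has 5 elements (odd count).
The middle index is 2 (0-based), and the element there is -14.
Final answer: -14


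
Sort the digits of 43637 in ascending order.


The number 43637 has digits: 4, 3, 6, 3, 7
Sorted: 3, 3, 4, 6, 7
Joining the sorted digits gives the result.
Final answer: 33467


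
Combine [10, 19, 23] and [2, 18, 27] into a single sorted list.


List A: [10, 19, 23]
List B: [2, 18, 27]
Repeatedly compare the front elements and take the smaller:
  10 vs 2 -> take 2
  10 vs 18 -> take 10
  19 vs 18 -> take 18
  19 vs 27 -> take 19
  23 vs 27 -> take 23
  A is exhausted; append the rest of B: [27]
Final answer: [2, 10, 18, 19, 23, 27]


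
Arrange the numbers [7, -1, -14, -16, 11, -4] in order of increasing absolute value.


Compute absolute values:
  |7| = 7
  |-1| = 1
  |-14| = 14
  |-16| = 16
  |11| = 11
  |-4| = 4
Absolute values in increasing order: 1 < 4 < 7 < 11 < 14 < 16
Listing the original numbers in that order gives the answer.
Final answer: [-1, -4, 7, 11, -14, -16]


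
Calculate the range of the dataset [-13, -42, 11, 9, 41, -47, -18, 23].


Maximum value: 41
Minimum value: -47
Range = 41 - (-47) = 88
Final answer: 88


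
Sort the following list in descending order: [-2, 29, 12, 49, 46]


Original list: [-2, 29, 12, 49, 46]
Repeatedly take the largest remaining element:
  Remaining [-2, 29, 12, 49, 46] -> largest is 49
  Remaining [-2, 29, 12, 46] -> largest is 46
  Remaining [-2, 29, 12] -> largest is 29
  Remaining [-2, 12] -> largest is 12
  Remaining [-2] -> largest is -2
Collecting the picks in order gives the descending list.
Final answer: [49, 46, 29, 12, -2]


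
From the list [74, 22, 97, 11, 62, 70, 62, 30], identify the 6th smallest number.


Sort ascending: [11, 22, 30, 62, 62, 70, 74, 97]
The 6th element (1-indexed) is at index 5.
Value = 70
Final answer: 70


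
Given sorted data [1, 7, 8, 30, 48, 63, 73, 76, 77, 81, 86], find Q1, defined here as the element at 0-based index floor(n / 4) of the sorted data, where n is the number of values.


The list has n = 11 elements.
Q1 index = floor(11 / 4) = floor(2.75) = 2
Counting from index 0 in the sorted data, the element at index 2 is 8.
Final answer: 8


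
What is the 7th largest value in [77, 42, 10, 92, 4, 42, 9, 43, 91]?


Sort descending: [92, 91, 77, 43, 42, 42, 10, 9, 4]
The 7th element (1-indexed) is at index 6.
Value = 10
Final answer: 10


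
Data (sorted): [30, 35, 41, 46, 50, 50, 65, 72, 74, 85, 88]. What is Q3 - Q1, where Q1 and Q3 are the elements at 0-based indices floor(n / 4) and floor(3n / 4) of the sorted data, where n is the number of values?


The data has n = 11 elements.
Q1 index = floor(11 / 4) = floor(2.75) = 2; Q3 index = floor(3 * 11 / 4) = floor(8.25) = 8
Q1 = element at index 2 = 41
Q3 = element at index 8 = 74
IQR = 74 - 41 = 33
Final answer: 33


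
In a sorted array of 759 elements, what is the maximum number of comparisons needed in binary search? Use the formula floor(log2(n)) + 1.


Binary search halves the search space each step.
Maximum comparisons = floor(log2(759)) + 1
log2(759) = 9.568
floor(log2(759)) = 9, so 9 + 1 = 10
Final answer: 10


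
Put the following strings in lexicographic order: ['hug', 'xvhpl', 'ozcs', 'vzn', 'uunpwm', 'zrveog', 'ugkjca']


Compare strings character by character (the first differing letter decides):
  'hug' < 'ozcs' since 'h' < 'o' at position 1
  'ozcs' < 'ugkjca' since 'o' < 'u' at position 1
  'ugkjca' < 'uunpwm' since 'g' < 'u' at position 2
  'uunpwm' < 'vzn' since 'u' < 'v' at position 1
  'vzn' < 'xvhpl' since 'v' < 'x' at position 1
  'xvhpl' < 'zrveog' since 'x' < 'z' at position 1
Chaining these comparisons gives the alphabetical order.
Final answer: ['hug', 'ozcs', 'ugkjca', 'uunpwm', 'vzn', 'xvhpl', 'zrveog']


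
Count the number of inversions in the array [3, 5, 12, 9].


For each element, count the later elements that are smaller than it:
  3 (index 0): smaller elements after it = [] -> 0
  5 (index 1): smaller elements after it = [] -> 0
  12 (index 2): smaller elements after it = [9] -> 1
Total inversions = 0 + 0 + 1 = 1
Final answer: 1


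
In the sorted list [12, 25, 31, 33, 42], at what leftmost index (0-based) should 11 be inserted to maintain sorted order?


List is sorted: [12, 25, 31, 33, 42]
We need the leftmost position where 11 can be inserted, i.e. the first index whose element is >= 11 (or the end of the list if none is).
Binary search with low=0, high=5 (0-based indices):
  low=0, high=5, mid=2: a[2]=31 >= 11, so high = 2
  low=0, high=2, mid=1: a[1]=25 >= 11, so high = 1
  low=0, high=1, mid=0: a[0]=12 >= 11, so high = 0
Now low = high = 0, so the insertion index is 0.
Final answer: 0


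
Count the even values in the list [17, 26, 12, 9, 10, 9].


Check each element:
  17 is odd
  26 is even
  12 is even
  9 is odd
  10 is even
  9 is odd
Evens: [26, 12, 10]
Count of evens = 3
Final answer: 3


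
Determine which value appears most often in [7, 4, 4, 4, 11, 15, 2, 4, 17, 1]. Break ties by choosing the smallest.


Count the frequency of each value:
  1 appears 1 time(s)
  2 appears 1 time(s)
  4 appears 4 time(s)
  7 appears 1 time(s)
  11 appears 1 time(s)
  15 appears 1 time(s)
  17 appears 1 time(s)
Maximum frequency is 4.
Only 4 reaches that frequency, so it is the mode.
Final answer: 4


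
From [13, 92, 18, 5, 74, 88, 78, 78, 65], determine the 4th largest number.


Sort descending: [92, 88, 78, 78, 74, 65, 18, 13, 5]
The 4th element (1-indexed) is at index 3.
Value = 78
Final answer: 78


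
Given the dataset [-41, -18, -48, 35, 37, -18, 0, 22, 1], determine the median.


First, sort the list: [-48, -41, -18, -18, 0, 1, 22, 35, 37]
The list has 9 elements (odd count).
The middle index is 4 (0-based), and the element there is 0.
Final answer: 0


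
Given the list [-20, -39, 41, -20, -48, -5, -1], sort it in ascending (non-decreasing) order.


Original list: [-20, -39, 41, -20, -48, -5, -1]
Repeatedly take the smallest remaining element:
  Remaining [-20, -39, 41, -20, -48, -5, -1] -> smallest is -48
  Remaining [-20, -39, 41, -20, -5, -1] -> smallest is -39
  Remaining [-20, 41, -20, -5, -1] -> smallest is -20
  Remaining [41, -20, -5, -1] -> smallest is -20
  Remaining [41, -5, -1] -> smallest is -5
  Remaining [41, -1] -> smallest is -1
  Remaining [41] -> smallest is 41
Collecting the picks in order gives the sorted list.
Final answer: [-48, -39, -20, -20, -5, -1, 41]


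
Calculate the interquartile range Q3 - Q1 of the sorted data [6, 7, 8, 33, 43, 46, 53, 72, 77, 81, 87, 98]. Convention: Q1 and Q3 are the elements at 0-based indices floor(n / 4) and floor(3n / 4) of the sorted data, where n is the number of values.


The data has n = 12 elements.
Q1 index = floor(12 / 4) = floor(3) = 3; Q3 index = floor(3 * 12 / 4) = floor(9) = 9
Q1 = element at index 3 = 33
Q3 = element at index 9 = 81
IQR = 81 - 33 = 48
Final answer: 48


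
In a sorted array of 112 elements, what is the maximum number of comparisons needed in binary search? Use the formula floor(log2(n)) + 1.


Binary search halves the search space each step.
Maximum comparisons = floor(log2(112)) + 1
log2(112) = 6.8074
floor(log2(112)) = 6, so 6 + 1 = 7
Final answer: 7


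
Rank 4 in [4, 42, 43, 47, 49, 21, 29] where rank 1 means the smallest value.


Sort ascending: [4, 21, 29, 42, 43, 47, 49]
Find 4 in the sorted list.
4 is at position 1 (1-indexed).
Final answer: 1


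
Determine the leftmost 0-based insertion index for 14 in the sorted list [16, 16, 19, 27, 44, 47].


List is sorted: [16, 16, 19, 27, 44, 47]
We need the leftmost position where 14 can be inserted, i.e. the first index whose element is >= 14 (or the end of the list if none is).
Binary search with low=0, high=6 (0-based indices):
  low=0, high=6, mid=3: a[3]=27 >= 14, so high = 3
  low=0, high=3, mid=1: a[1]=16 >= 14, so high = 1
  low=0, high=1, mid=0: a[0]=16 >= 14, so high = 0
Now low = high = 0, so the insertion index is 0.
Final answer: 0


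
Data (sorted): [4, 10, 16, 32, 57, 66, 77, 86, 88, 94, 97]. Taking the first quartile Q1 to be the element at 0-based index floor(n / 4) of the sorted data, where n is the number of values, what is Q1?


The list has n = 11 elements.
Q1 index = floor(11 / 4) = floor(2.75) = 2
Counting from index 0 in the sorted data, the element at index 2 is 16.
Final answer: 16


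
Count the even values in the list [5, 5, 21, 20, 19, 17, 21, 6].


Check each element:
  5 is odd
  5 is odd
  21 is odd
  20 is even
  19 is odd
  17 is odd
  21 is odd
  6 is even
Evens: [20, 6]
Count of evens = 2
Final answer: 2


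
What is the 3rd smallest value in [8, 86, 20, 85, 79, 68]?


Sort ascending: [8, 20, 68, 79, 85, 86]
The 3rd element (1-indexed) is at index 2.
Value = 68
Final answer: 68


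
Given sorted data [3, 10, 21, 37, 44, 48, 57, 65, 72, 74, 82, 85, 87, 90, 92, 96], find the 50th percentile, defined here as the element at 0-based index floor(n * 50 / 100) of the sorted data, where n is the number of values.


The dataset has n = 16 elements.
Index = floor(16 * 50 / 100) = floor(800 / 100) = floor(8) = 8
Counting from index 0 in the sorted data, the element at index 8 is 72.
Final answer: 72


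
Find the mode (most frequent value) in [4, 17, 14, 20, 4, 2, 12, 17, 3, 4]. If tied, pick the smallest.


Count the frequency of each value:
  2 appears 1 time(s)
  3 appears 1 time(s)
  4 appears 3 time(s)
  12 appears 1 time(s)
  14 appears 1 time(s)
  17 appears 2 time(s)
  20 appears 1 time(s)
Maximum frequency is 3.
Only 4 reaches that frequency, so it is the mode.
Final answer: 4


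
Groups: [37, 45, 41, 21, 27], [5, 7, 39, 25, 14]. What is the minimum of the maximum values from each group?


Find max of each group:
  Group 1: [37, 45, 41, 21, 27] -> max = 45
  Group 2: [5, 7, 39, 25, 14] -> max = 39
Maxes: [45, 39]
Minimum of maxes = 39
Final answer: 39


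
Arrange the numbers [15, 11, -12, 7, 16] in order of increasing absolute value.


Compute absolute values:
  |15| = 15
  |11| = 11
  |-12| = 12
  |7| = 7
  |16| = 16
Absolute values in increasing order: 7 < 11 < 12 < 15 < 16
Listing the original numbers in that order gives the answer.
Final answer: [7, 11, -12, 15, 16]


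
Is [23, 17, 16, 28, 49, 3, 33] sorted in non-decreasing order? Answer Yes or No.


Check consecutive pairs:
  23 <= 17? False
  17 <= 16? False
  16 <= 28? True
  28 <= 49? True
  49 <= 3? False
  3 <= 33? True
3 consecutive pair(s) are out of order, so the list is not sorted.
Final answer: No


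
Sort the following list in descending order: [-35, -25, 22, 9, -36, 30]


Original list: [-35, -25, 22, 9, -36, 30]
Repeatedly take the largest remaining element:
  Remaining [-35, -25, 22, 9, -36, 30] -> largest is 30
  Remaining [-35, -25, 22, 9, -36] -> largest is 22
  Remaining [-35, -25, 9, -36] -> largest is 9
  Remaining [-35, -25, -36] -> largest is -25
  Remaining [-35, -36] -> largest is -35
  Remaining [-36] -> largest is -36
Collecting the picks in order gives the descending list.
Final answer: [30, 22, 9, -25, -35, -36]


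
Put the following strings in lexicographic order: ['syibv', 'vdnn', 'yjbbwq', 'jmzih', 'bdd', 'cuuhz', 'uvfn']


Compare strings character by character (the first differing letter decides):
  'bdd' < 'cuuhz' since 'b' < 'c' at position 1
  'cuuhz' < 'jmzih' since 'c' < 'j' at position 1
  'jmzih' < 'syibv' since 'j' < 's' at position 1
  'syibv' < 'uvfn' since 's' < 'u' at position 1
  'uvfn' < 'vdnn' since 'u' < 'v' at position 1
  'vdnn' < 'yjbbwq' since 'v' < 'y' at position 1
Chaining these comparisons gives the alphabetical order.
Final answer: ['bdd', 'cuuhz', 'jmzih', 'syibv', 'uvfn', 'vdnn', 'yjbbwq']


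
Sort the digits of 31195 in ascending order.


The number 31195 has digits: 3, 1, 1, 9, 5
Sorted: 1, 1, 3, 5, 9
Joining the sorted digits gives the result.
Final answer: 11359


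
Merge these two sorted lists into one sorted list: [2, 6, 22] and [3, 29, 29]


List A: [2, 6, 22]
List B: [3, 29, 29]
Repeatedly compare the front elements and take the smaller:
  2 vs 3 -> take 2
  6 vs 3 -> take 3
  6 vs 29 -> take 6
  22 vs 29 -> take 22
  A is exhausted; append the rest of B: [29, 29]
Final answer: [2, 3, 6, 22, 29, 29]


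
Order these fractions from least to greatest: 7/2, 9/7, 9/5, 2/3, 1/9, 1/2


Convert to decimal for comparison:
  7/2 = 3.5
  9/7 = 1.2857
  9/5 = 1.8
  2/3 = 0.6667
  1/9 = 0.1111
  1/2 = 0.5
Decimals in increasing order: 0.1111 < 0.5 < 0.6667 < 1.2857 < 1.8 < 3.5
Writing each back as its fraction gives the sorted order.
Final answer: 1/9, 1/2, 2/3, 9/7, 9/5, 7/2


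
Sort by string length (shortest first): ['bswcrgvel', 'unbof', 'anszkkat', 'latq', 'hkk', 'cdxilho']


Compute lengths:
  'bswcrgvel' has length 9
  'unbof' has length 5
  'anszkkat' has length 8
  'latq' has length 4
  'hkk' has length 3
  'cdxilho' has length 7
Lengths in increasing order: 3 < 4 < 5 < 7 < 8 < 9
Listing the words in that order gives the answer.
Final answer: ['hkk', 'latq', 'unbof', 'cdxilho', 'anszkkat', 'bswcrgvel']


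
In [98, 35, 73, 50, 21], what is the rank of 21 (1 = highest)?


Sort descending: [98, 73, 50, 35, 21]
Find 21 in the sorted list.
21 is at position 5.
Final answer: 5


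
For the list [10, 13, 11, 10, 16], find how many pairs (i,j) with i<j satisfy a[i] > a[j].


For each element, count the later elements that are smaller than it:
  10 (index 0): smaller elements after it = [] -> 0
  13 (index 1): smaller elements after it = [11, 10] -> 2
  11 (index 2): smaller elements after it = [10] -> 1
  10 (index 3): smaller elements after it = [] -> 0
Total inversions = 0 + 2 + 1 + 0 = 3
Final answer: 3


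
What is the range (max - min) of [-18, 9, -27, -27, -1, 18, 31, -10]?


Maximum value: 31
Minimum value: -27
Range = 31 - (-27) = 58
Final answer: 58


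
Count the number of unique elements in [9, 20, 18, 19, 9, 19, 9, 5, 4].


List all unique values:
Distinct values: [4, 5, 9, 18, 19, 20]
Count = 6
Final answer: 6


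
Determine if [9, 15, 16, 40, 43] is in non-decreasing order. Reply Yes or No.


Check consecutive pairs:
  9 <= 15? True
  15 <= 16? True
  16 <= 40? True
  40 <= 43? True
Every consecutive pair is in order, so the list is non-decreasing.
Final answer: Yes


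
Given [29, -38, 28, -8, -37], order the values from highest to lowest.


Original list: [29, -38, 28, -8, -37]
Repeatedly take the largest remaining element:
  Remaining [29, -38, 28, -8, -37] -> largest is 29
  Remaining [-38, 28, -8, -37] -> largest is 28
  Remaining [-38, -8, -37] -> largest is -8
  Remaining [-38, -37] -> largest is -37
  Remaining [-38] -> largest is -38
Collecting the picks in order gives the descending list.
Final answer: [29, 28, -8, -37, -38]


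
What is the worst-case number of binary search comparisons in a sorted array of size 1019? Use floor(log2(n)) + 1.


Binary search halves the search space each step.
Maximum comparisons = floor(log2(1019)) + 1
log2(1019) = 9.9929
floor(log2(1019)) = 9, so 9 + 1 = 10
Final answer: 10


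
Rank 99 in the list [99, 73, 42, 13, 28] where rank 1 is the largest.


Sort descending: [99, 73, 42, 28, 13]
Find 99 in the sorted list.
99 is at position 1.
Final answer: 1


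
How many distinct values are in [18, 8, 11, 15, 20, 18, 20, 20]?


List all unique values:
Distinct values: [8, 11, 15, 18, 20]
Count = 5
Final answer: 5


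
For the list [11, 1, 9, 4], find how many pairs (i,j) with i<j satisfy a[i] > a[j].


For each element, count the later elements that are smaller than it:
  11 (index 0): smaller elements after it = [1, 9, 4] -> 3
  1 (index 1): smaller elements after it = [] -> 0
  9 (index 2): smaller elements after it = [4] -> 1
Total inversions = 3 + 0 + 1 = 4
Final answer: 4


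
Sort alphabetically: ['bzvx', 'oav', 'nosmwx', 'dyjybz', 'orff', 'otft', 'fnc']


Compare strings character by character (the first differing letter decides):
  'bzvx' < 'dyjybz' since 'b' < 'd' at position 1
  'dyjybz' < 'fnc' since 'd' < 'f' at position 1
  'fnc' < 'nosmwx' since 'f' < 'n' at position 1
  'nosmwx' < 'oav' since 'n' < 'o' at position 1
  'oav' < 'orff' since 'a' < 'r' at position 2
  'orff' < 'otft' since 'r' < 't' at position 2
Chaining these comparisons gives the alphabetical order.
Final answer: ['bzvx', 'dyjybz', 'fnc', 'nosmwx', 'oav', 'orff', 'otft']


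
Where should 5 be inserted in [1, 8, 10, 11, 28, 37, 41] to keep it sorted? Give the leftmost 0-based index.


List is sorted: [1, 8, 10, 11, 28, 37, 41]
We need the leftmost position where 5 can be inserted, i.e. the first index whose element is >= 5 (or the end of the list if none is).
Binary search with low=0, high=7 (0-based indices):
  low=0, high=7, mid=3: a[3]=11 >= 5, so high = 3
  low=0, high=3, mid=1: a[1]=8 >= 5, so high = 1
  low=0, high=1, mid=0: a[0]=1 < 5, so low = 1
Now low = high = 1, so the insertion index is 1.
Final answer: 1


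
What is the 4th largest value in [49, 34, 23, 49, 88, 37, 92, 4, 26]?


Sort descending: [92, 88, 49, 49, 37, 34, 26, 23, 4]
The 4th element (1-indexed) is at index 3.
Value = 49
Final answer: 49


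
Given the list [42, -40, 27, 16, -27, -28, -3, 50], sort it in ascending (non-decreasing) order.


Original list: [42, -40, 27, 16, -27, -28, -3, 50]
Repeatedly take the smallest remaining element:
  Remaining [42, -40, 27, 16, -27, -28, -3, 50] -> smallest is -40
  Remaining [42, 27, 16, -27, -28, -3, 50] -> smallest is -28
  Remaining [42, 27, 16, -27, -3, 50] -> smallest is -27
  Remaining [42, 27, 16, -3, 50] -> smallest is -3
  Remaining [42, 27, 16, 50] -> smallest is 16
  Remaining [42, 27, 50] -> smallest is 27
  Remaining [42, 50] -> smallest is 42
  Remaining [50] -> smallest is 50
Collecting the picks in order gives the sorted list.
Final answer: [-40, -28, -27, -3, 16, 27, 42, 50]


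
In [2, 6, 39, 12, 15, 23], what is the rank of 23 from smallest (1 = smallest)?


Sort ascending: [2, 6, 12, 15, 23, 39]
Find 23 in the sorted list.
23 is at position 5 (1-indexed).
Final answer: 5


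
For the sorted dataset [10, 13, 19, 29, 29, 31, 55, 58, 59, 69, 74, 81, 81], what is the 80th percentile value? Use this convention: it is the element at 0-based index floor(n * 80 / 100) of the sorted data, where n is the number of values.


The dataset has n = 13 elements.
Index = floor(13 * 80 / 100) = floor(1040 / 100) = floor(10.4) = 10
Counting from index 0 in the sorted data, the element at index 10 is 74.
Final answer: 74


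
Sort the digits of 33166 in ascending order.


The number 33166 has digits: 3, 3, 1, 6, 6
Sorted: 1, 3, 3, 6, 6
Joining the sorted digits gives the result.
Final answer: 13366


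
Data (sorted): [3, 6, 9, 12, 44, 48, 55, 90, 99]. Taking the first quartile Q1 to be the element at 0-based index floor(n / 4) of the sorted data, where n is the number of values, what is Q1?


The list has n = 9 elements.
Q1 index = floor(9 / 4) = floor(2.25) = 2
Counting from index 0 in the sorted data, the element at index 2 is 9.
Final answer: 9


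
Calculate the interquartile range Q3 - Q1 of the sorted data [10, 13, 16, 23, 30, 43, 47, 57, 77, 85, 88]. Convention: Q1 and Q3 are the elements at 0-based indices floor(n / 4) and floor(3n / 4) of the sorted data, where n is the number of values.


The data has n = 11 elements.
Q1 index = floor(11 / 4) = floor(2.75) = 2; Q3 index = floor(3 * 11 / 4) = floor(8.25) = 8
Q1 = element at index 2 = 16
Q3 = element at index 8 = 77
IQR = 77 - 16 = 61
Final answer: 61


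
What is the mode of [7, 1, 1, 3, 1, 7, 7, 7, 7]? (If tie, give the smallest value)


Count the frequency of each value:
  1 appears 3 time(s)
  3 appears 1 time(s)
  7 appears 5 time(s)
Maximum frequency is 5.
Only 7 reaches that frequency, so it is the mode.
Final answer: 7


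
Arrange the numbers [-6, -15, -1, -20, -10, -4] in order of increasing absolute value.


Compute absolute values:
  |-6| = 6
  |-15| = 15
  |-1| = 1
  |-20| = 20
  |-10| = 10
  |-4| = 4
Absolute values in increasing order: 1 < 4 < 6 < 10 < 15 < 20
Listing the original numbers in that order gives the answer.
Final answer: [-1, -4, -6, -10, -15, -20]


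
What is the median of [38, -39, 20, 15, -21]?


First, sort the list: [-39, -21, 15, 20, 38]
The list has 5 elements (odd count).
The middle index is 2 (0-based), and the element there is 15.
Final answer: 15


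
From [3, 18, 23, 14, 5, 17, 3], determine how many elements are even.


Check each element:
  3 is odd
  18 is even
  23 is odd
  14 is even
  5 is odd
  17 is odd
  3 is odd
Evens: [18, 14]
Count of evens = 2
Final answer: 2


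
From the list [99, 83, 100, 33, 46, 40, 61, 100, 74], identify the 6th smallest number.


Sort ascending: [33, 40, 46, 61, 74, 83, 99, 100, 100]
The 6th element (1-indexed) is at index 5.
Value = 83
Final answer: 83


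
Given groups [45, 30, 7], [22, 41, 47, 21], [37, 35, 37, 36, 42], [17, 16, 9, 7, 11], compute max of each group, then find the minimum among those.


Find max of each group:
  Group 1: [45, 30, 7] -> max = 45
  Group 2: [22, 41, 47, 21] -> max = 47
  Group 3: [37, 35, 37, 36, 42] -> max = 42
  Group 4: [17, 16, 9, 7, 11] -> max = 17
Maxes: [45, 47, 42, 17]
Minimum of maxes = 17
Final answer: 17


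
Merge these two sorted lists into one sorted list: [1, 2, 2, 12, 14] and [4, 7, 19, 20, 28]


List A: [1, 2, 2, 12, 14]
List B: [4, 7, 19, 20, 28]
Repeatedly compare the front elements and take the smaller:
  1 vs 4 -> take 1
  2 vs 4 -> take 2
  2 vs 4 -> take 2
  12 vs 4 -> take 4
  12 vs 7 -> take 7
  12 vs 19 -> take 12
  14 vs 19 -> take 14
  A is exhausted; append the rest of B: [19, 20, 28]
Final answer: [1, 2, 2, 4, 7, 12, 14, 19, 20, 28]


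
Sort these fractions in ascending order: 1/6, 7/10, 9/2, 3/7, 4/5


Convert to decimal for comparison:
  1/6 = 0.1667
  7/10 = 0.7
  9/2 = 4.5
  3/7 = 0.4286
  4/5 = 0.8
Decimals in increasing order: 0.1667 < 0.4286 < 0.7 < 0.8 < 4.5
Writing each back as its fraction gives the sorted order.
Final answer: 1/6, 3/7, 7/10, 4/5, 9/2


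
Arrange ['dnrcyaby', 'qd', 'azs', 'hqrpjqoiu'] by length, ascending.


Compute lengths:
  'dnrcyaby' has length 8
  'qd' has length 2
  'azs' has length 3
  'hqrpjqoiu' has length 9
Lengths in increasing order: 2 < 3 < 8 < 9
Listing the words in that order gives the answer.
Final answer: ['qd', 'azs', 'dnrcyaby', 'hqrpjqoiu']


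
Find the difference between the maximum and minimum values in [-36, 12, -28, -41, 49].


Maximum value: 49
Minimum value: -41
Range = 49 - (-41) = 90
Final answer: 90


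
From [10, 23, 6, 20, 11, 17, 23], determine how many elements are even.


Check each element:
  10 is even
  23 is odd
  6 is even
  20 is even
  11 is odd
  17 is odd
  23 is odd
Evens: [10, 6, 20]
Count of evens = 3
Final answer: 3


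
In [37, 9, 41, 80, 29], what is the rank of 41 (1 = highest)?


Sort descending: [80, 41, 37, 29, 9]
Find 41 in the sorted list.
41 is at position 2.
Final answer: 2


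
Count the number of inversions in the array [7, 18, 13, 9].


For each element, count the later elements that are smaller than it:
  7 (index 0): smaller elements after it = [] -> 0
  18 (index 1): smaller elements after it = [13, 9] -> 2
  13 (index 2): smaller elements after it = [9] -> 1
Total inversions = 0 + 2 + 1 = 3
Final answer: 3


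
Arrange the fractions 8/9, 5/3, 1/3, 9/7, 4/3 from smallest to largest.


Convert to decimal for comparison:
  8/9 = 0.8889
  5/3 = 1.6667
  1/3 = 0.3333
  9/7 = 1.2857
  4/3 = 1.3333
Decimals in increasing order: 0.3333 < 0.8889 < 1.2857 < 1.3333 < 1.6667
Writing each back as its fraction gives the sorted order.
Final answer: 1/3, 8/9, 9/7, 4/3, 5/3


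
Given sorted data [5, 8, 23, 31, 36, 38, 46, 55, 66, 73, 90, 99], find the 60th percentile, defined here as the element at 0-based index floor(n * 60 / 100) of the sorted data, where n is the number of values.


The dataset has n = 12 elements.
Index = floor(12 * 60 / 100) = floor(720 / 100) = floor(7.2) = 7
Counting from index 0 in the sorted data, the element at index 7 is 55.
Final answer: 55


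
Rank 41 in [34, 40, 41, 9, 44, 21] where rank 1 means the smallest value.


Sort ascending: [9, 21, 34, 40, 41, 44]
Find 41 in the sorted list.
41 is at position 5 (1-indexed).
Final answer: 5


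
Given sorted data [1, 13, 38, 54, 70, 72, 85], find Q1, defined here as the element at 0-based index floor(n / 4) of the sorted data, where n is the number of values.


The list has n = 7 elements.
Q1 index = floor(7 / 4) = floor(1.75) = 1
Counting from index 0 in the sorted data, the element at index 1 is 13.
Final answer: 13


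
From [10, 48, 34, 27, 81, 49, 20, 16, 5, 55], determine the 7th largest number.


Sort descending: [81, 55, 49, 48, 34, 27, 20, 16, 10, 5]
The 7th element (1-indexed) is at index 6.
Value = 20
Final answer: 20
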